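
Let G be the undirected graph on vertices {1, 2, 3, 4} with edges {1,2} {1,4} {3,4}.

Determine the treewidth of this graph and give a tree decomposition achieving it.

Each bag holds 2 vertices, so the decomposition has width 1, which upper-bounds the treewidth. G has an edge, so its treewidth is at least 1. Therefore the treewidth is 1.

Treewidth 1.
Bags: B1 = {3, 4}  B2 = {1, 4}  B3 = {1, 2}
Tree: B1–B2, B2–B3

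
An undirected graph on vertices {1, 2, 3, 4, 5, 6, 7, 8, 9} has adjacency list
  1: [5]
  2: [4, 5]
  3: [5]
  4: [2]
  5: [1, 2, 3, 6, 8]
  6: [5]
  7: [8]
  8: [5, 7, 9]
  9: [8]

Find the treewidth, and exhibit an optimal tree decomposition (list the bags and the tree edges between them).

Treewidth 1.
One such decomposition:
Bags: B1 = {5, 8}  B2 = {1, 5}  B3 = {3, 5}  B4 = {5, 6}  B5 = {2, 5}  B6 = {8, 9}  B7 = {2, 4}  B8 = {7, 8}
Tree: B1–B2, B1–B3, B1–B4, B3–B5, B1–B6, B5–B7, B1–B8

Every bag has size at most 2, so the width is 2 − 1 = 1 and tw(G) ≤ 1. Since G has at least one edge (e.g. 5–8), it is not an edgeless graph, so tw(G) ≥ 1. Therefore the treewidth is 1.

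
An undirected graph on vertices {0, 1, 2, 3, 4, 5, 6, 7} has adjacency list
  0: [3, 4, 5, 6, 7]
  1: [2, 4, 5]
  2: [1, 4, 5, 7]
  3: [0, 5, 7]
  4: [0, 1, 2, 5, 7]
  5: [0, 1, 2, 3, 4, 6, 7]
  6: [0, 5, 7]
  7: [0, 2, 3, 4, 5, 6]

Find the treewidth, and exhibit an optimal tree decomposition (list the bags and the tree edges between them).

The largest bag has 4 vertices, giving width 3; this decomposition certifies tw(G) ≤ 3. On the other hand G contains the 4-clique {1, 2, 4, 5}. A clique must lie in a single bag of any decomposition, so no decomposition can have width below 3. The upper and lower bounds meet at 3, so that is the treewidth.

Treewidth 3.
One such decomposition:
Bags: B1 = {0, 4, 5, 7}  B2 = {0, 5, 6, 7}  B3 = {0, 3, 5, 7}  B4 = {2, 4, 5, 7}  B5 = {1, 2, 4, 5}
Tree: B1–B2, B1–B3, B1–B4, B4–B5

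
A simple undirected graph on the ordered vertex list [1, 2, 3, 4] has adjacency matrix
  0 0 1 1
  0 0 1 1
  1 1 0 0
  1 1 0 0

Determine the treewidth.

A width-2 tree decomposition is:
Bags: B1 = {1, 2, 3}  B2 = {1, 2, 4}
Tree: B1–B2
The largest bag has 3 vertices, giving width 2; this decomposition certifies tw(G) ≤ 2. The edges 1–3–2–4–1 form a cycle, so G is not a tree and its treewidth is at least 2. The upper and lower bounds meet at 2, so that is the treewidth.

2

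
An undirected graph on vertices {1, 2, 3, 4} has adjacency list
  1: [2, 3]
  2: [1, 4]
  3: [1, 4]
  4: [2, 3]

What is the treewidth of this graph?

2

A width-2 tree decomposition is:
Bags: B1 = {1, 2, 3}  B2 = {2, 3, 4}
Tree: B1–B2
Every bag has size at most 3, so the width is 3 − 1 = 2 and tw(G) ≤ 2. Since 2–1–3–4–2 is a cycle in G, G is not acyclic. Forests are exactly the graphs of treewidth ≤ 1, so tw(G) ≥ 2. Therefore the treewidth is 2.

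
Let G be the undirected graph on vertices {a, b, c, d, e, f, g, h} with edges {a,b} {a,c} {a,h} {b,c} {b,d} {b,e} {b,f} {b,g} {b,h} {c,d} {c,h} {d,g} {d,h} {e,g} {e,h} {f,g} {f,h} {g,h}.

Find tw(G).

A width-3 tree decomposition is:
Bags: B1 = {b, f, g, h}  B2 = {b, d, g, h}  B3 = {b, c, d, h}  B4 = {a, b, c, h}  B5 = {b, e, g, h}
Tree: B1–B2, B2–B3, B3–B4, B2–B5
Every bag has size at most 4, so the width is 4 − 1 = 3 and tw(G) ≤ 3. Conversely, {b, d, g, h} is a clique of size 4, and the vertices of any clique must share a bag in every tree decomposition; so some bag has ≥ 4 vertices and tw(G) ≥ 3. Hence tw(G) = 3 exactly.

3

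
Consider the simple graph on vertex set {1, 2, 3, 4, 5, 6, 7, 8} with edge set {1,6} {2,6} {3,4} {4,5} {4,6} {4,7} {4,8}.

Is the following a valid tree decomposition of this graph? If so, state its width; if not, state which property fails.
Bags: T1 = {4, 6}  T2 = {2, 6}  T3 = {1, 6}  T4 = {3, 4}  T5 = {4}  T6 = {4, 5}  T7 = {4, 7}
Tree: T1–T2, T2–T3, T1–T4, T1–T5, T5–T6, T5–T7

A tree decomposition must satisfy three properties: every vertex lies in some bag; for every edge, both endpoints lie together in some bag; and for every vertex, the bags containing it form a connected subtree. Here vertex 8 appears in no bag, so the decomposition is invalid.

No — vertex 8 appears in no bag.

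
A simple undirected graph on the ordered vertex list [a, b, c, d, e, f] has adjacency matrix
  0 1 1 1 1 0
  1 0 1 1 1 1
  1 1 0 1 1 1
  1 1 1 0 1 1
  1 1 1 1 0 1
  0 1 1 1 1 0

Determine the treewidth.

4

A width-4 tree decomposition is:
Bags: B1 = {b, c, d, e, f}  B2 = {a, b, c, d, e}
Tree: B1–B2
The largest bag has 5 vertices, giving width 4; this decomposition certifies tw(G) ≤ 4. On the other hand G contains the 5-clique {b, c, d, e, f}. A clique must lie in a single bag of any decomposition, so no decomposition can have width below 4. Therefore the treewidth is 4.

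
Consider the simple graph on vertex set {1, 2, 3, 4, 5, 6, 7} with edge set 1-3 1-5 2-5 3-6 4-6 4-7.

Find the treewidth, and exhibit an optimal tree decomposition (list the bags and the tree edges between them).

Treewidth 1.
One such decomposition:
Bags: B1 = {2, 5}  B2 = {1, 5}  B3 = {1, 3}  B4 = {3, 6}  B5 = {4, 6}  B6 = {4, 7}
Tree: B1–B2, B2–B3, B3–B4, B4–B5, B5–B6

Every bag has size at most 2, so the width is 2 − 1 = 1 and tw(G) ≤ 1. Since G has at least one edge (e.g. 2–5), it is not an edgeless graph, so tw(G) ≥ 1. The upper and lower bounds meet at 1, so that is the treewidth.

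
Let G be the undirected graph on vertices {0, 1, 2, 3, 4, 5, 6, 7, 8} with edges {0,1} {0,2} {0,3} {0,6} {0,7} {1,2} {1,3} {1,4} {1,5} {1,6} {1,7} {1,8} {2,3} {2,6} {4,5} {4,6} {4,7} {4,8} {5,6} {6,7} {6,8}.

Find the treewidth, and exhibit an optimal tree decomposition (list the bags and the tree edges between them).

Every bag has size at most 4, so the width is 4 − 1 = 3 and tw(G) ≤ 3. On the other hand G contains the 4-clique {0, 1, 2, 3}. A clique must lie in a single bag of any decomposition, so no decomposition can have width below 3. Combining the bounds, tw(G) = 3.

Treewidth 3.
One such decomposition:
Bags: B1 = {1, 4, 6, 7}  B2 = {1, 4, 5, 6}  B3 = {1, 4, 6, 8}  B4 = {0, 1, 6, 7}  B5 = {0, 1, 2, 6}  B6 = {0, 1, 2, 3}
Tree: B1–B2, B1–B3, B1–B4, B4–B5, B5–B6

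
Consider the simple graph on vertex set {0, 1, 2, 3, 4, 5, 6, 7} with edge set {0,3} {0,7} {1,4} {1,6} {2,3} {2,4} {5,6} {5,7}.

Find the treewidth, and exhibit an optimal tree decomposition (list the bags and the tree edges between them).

Every bag has size at most 3, so the width is 3 − 1 = 2 and tw(G) ≤ 2. For the lower bound, G contains the cycle 2–3–0–7–5–6–1–4–2, so G is not a forest; only forests have treewidth ≤ 1, hence tw(G) ≥ 2. Combining the bounds, tw(G) = 2.

Treewidth 2.
One such decomposition:
Bags: B1 = {0, 2, 3}  B2 = {0, 2, 7}  B3 = {2, 5, 7}  B4 = {2, 5, 6}  B5 = {1, 2, 6}  B6 = {1, 2, 4}
Tree: B1–B2, B2–B3, B3–B4, B4–B5, B5–B6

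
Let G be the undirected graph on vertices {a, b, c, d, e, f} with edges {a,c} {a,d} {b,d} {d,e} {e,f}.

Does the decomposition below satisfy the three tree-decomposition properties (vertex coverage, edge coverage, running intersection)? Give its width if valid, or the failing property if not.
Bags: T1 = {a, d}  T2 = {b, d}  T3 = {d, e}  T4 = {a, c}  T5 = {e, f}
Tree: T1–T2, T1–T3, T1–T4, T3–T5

Every vertex of G appears in some bag (union = {a, b, c, d, e, f}); every edge is covered by a bag; and for each vertex v the set of bags containing v is connected in the bag tree. The decomposition is therefore valid. The largest bag has 2 vertices, so the width is 1.

Yes; width 1.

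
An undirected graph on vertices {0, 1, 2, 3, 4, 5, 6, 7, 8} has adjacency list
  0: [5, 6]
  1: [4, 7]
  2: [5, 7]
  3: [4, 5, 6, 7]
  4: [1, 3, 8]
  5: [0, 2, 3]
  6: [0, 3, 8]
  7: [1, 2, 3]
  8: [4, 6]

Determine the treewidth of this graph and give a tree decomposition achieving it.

Treewidth 3.
One such decomposition:
Bags: B1 = {1, 4, 6, 8}  B2 = {1, 3, 4, 6}  B3 = {1, 3, 6, 7}  B4 = {0, 3, 6, 7}  B5 = {0, 3, 5, 7}  B6 = {0, 2, 5, 7}
Tree: B1–B2, B2–B3, B3–B4, B4–B5, B5–B6

Each bag holds 4 vertices, so the decomposition has width 3, which upper-bounds the treewidth. For the lower bound: the 4 vertex sets {1,4,8}, {6}, {3}, {0,2,5,7} are disjoint, each induces a connected subgraph, and every pair is joined by at least one edge of G. Contracting each set to a single vertex therefore yields K_{4} as a minor, and since treewidth is minor-monotone, tw(G) ≥ tw(K_{4}) = 3. Therefore the treewidth is 3.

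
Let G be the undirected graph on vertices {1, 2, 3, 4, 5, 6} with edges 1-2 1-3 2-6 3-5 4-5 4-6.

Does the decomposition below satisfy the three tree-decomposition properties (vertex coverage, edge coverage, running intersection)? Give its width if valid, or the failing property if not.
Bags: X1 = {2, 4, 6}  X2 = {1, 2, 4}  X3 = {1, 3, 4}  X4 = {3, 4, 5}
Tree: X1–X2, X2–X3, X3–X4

Yes; width 2.

Every vertex of G appears in some bag (union = {1, 2, 3, 4, 5, 6}); every edge is covered by a bag; and for each vertex v the set of bags containing v is connected in the bag tree. The decomposition is therefore valid. The largest bag has 3 vertices, so the width is 2.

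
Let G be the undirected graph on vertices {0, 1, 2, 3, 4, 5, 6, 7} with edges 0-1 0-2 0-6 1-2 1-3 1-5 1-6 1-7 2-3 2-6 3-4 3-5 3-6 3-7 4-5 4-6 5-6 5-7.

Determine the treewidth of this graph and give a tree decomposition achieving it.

Treewidth 3.
One optimal decomposition is:
Bags: B1 = {1, 3, 5, 6}  B2 = {1, 2, 3, 6}  B3 = {1, 3, 5, 7}  B4 = {3, 4, 5, 6}  B5 = {0, 1, 2, 6}
Tree: B1–B2, B1–B3, B1–B4, B2–B5

Each bag holds 4 vertices, so the decomposition has width 3, which upper-bounds the treewidth. Conversely, {0, 1, 2, 6} is a clique of size 4, and the vertices of any clique must share a bag in every tree decomposition; so some bag has ≥ 4 vertices and tw(G) ≥ 3. Therefore the treewidth is 3.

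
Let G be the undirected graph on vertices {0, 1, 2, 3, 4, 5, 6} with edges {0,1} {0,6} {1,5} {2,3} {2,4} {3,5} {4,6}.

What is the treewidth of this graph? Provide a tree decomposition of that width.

Each bag holds 3 vertices, so the decomposition has width 2, which upper-bounds the treewidth. The edges 0–6–4–2–3–5–1–0 form a cycle, so G is not a tree and its treewidth is at least 2. Hence tw(G) = 2 exactly.

Treewidth 2.
Bags: B1 = {0, 4, 6}  B2 = {0, 2, 4}  B3 = {0, 2, 3}  B4 = {0, 3, 5}  B5 = {0, 1, 5}
Tree: B1–B2, B2–B3, B3–B4, B4–B5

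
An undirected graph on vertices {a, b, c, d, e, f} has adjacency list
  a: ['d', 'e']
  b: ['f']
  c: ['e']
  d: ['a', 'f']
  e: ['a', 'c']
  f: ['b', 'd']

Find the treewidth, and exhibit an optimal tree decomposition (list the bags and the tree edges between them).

Treewidth 1.
One optimal decomposition is:
Bags: B1 = {c, e}  B2 = {a, e}  B3 = {a, d}  B4 = {d, f}  B5 = {b, f}
Tree: B1–B2, B2–B3, B3–B4, B4–B5

Every bag has size at most 2, so the width is 2 − 1 = 1 and tw(G) ≤ 1. Since G has at least one edge (e.g. c–e), it is not an edgeless graph, so tw(G) ≥ 1. Hence tw(G) = 1 exactly.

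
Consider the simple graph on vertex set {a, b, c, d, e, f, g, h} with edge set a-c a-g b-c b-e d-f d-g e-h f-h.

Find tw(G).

A width-2 tree decomposition is:
Bags: B1 = {b, c, e}  B2 = {c, e, h}  B3 = {c, f, h}  B4 = {c, d, f}  B5 = {c, d, g}  B6 = {a, c, g}
Tree: B1–B2, B2–B3, B3–B4, B4–B5, B5–B6
Every bag has size at most 3, so the width is 3 − 1 = 2 and tw(G) ≤ 2. Since c–b–e–h–f–d–g–a–c is a cycle in G, G is not acyclic. Forests are exactly the graphs of treewidth ≤ 1, so tw(G) ≥ 2. Therefore the treewidth is 2.

2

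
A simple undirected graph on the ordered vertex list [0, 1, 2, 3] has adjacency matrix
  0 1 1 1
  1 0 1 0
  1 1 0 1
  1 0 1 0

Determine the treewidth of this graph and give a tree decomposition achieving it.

Treewidth 2.
One such decomposition:
Bags: B1 = {0, 2, 3}  B2 = {0, 1, 2}
Tree: B1–B2

The largest bag has 3 vertices, giving width 2; this decomposition certifies tw(G) ≤ 2. On the other hand G contains the 3-clique {0, 1, 2}. A clique must lie in a single bag of any decomposition, so no decomposition can have width below 2. Combining the bounds, tw(G) = 2.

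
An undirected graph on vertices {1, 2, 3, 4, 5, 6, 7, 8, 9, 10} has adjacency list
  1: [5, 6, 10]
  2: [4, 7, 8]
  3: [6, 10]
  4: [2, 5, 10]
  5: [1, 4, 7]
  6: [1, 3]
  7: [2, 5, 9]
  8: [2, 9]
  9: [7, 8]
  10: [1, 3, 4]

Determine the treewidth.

2

A width-2 tree decomposition is:
Bags: B1 = {7, 8, 9}  B2 = {2, 7, 8}  B3 = {2, 5, 7}  B4 = {2, 4, 5}  B5 = {1, 4, 5}  B6 = {1, 4, 10}  B7 = {1, 6, 10}  B8 = {3, 6, 10}
Tree: B1–B2, B2–B3, B3–B4, B4–B5, B5–B6, B6–B7, B7–B8
Every bag has size at most 3, so the width is 3 − 1 = 2 and tw(G) ≤ 2. For the lower bound, G contains the cycle 9–8–2–7–9, so G is not a forest; only forests have treewidth ≤ 1, hence tw(G) ≥ 2. Therefore the treewidth is 2.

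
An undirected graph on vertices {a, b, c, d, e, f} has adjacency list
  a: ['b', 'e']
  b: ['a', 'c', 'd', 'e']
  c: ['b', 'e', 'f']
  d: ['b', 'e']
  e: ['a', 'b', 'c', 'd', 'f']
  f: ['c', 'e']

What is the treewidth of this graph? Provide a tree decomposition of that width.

Every bag has size at most 3, so the width is 3 − 1 = 2 and tw(G) ≤ 2. For the lower bound, the 3 vertices {c, e, f} are pairwise adjacent, and any tree decomposition puts a clique entirely inside one bag — forcing width ≥ 2. The upper and lower bounds meet at 2, so that is the treewidth.

Treewidth 2.
One such decomposition:
Bags: B1 = {b, d, e}  B2 = {b, c, e}  B3 = {a, b, e}  B4 = {c, e, f}
Tree: B1–B2, B2–B3, B2–B4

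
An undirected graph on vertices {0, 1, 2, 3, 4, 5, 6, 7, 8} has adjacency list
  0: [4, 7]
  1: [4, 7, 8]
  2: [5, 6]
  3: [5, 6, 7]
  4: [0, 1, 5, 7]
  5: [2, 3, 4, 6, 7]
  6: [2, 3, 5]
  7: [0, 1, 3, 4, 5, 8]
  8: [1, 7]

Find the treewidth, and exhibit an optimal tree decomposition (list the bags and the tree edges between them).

Each bag holds 3 vertices, so the decomposition has width 2, which upper-bounds the treewidth. Conversely, {2, 5, 6} is a clique of size 3, and the vertices of any clique must share a bag in every tree decomposition; so some bag has ≥ 3 vertices and tw(G) ≥ 2. Combining the bounds, tw(G) = 2.

Treewidth 2.
One such decomposition:
Bags: B1 = {3, 5, 7}  B2 = {4, 5, 7}  B3 = {1, 4, 7}  B4 = {1, 7, 8}  B5 = {3, 5, 6}  B6 = {0, 4, 7}  B7 = {2, 5, 6}
Tree: B1–B2, B2–B3, B3–B4, B1–B5, B2–B6, B5–B7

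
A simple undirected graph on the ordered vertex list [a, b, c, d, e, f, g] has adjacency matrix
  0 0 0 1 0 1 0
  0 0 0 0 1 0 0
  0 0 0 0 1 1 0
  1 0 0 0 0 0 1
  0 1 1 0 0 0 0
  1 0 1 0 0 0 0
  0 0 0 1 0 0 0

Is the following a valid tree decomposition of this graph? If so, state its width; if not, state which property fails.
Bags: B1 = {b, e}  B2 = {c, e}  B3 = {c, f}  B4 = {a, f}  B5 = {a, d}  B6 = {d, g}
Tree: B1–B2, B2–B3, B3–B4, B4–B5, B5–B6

Yes; width 1.

Checking the three conditions: (i) the bags cover all of {a, b, c, d, e, f, g}; (ii) for each edge, some bag contains both endpoints; (iii) the bags containing any fixed vertex form a subtree. All hold, so the decomposition is valid with width 2 − 1 = 1.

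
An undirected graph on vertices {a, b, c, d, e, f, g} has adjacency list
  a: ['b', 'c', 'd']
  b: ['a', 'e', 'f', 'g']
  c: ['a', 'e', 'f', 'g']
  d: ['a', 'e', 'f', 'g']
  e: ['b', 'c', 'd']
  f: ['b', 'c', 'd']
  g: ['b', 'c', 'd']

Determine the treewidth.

3

A width-3 tree decomposition is:
Bags: B1 = {b, c, d, g}  B2 = {b, c, d, e}  B3 = {b, c, d, f}  B4 = {a, b, c, d}
Tree: B1–B2, B2–B3, B3–B4
The largest bag has 4 vertices, giving width 3; this decomposition certifies tw(G) ≤ 3. For the lower bound: the 4 vertex sets {d,g}, {c,e}, {b}, {f} are disjoint, each induces a connected subgraph, and every pair is joined by at least one edge of G. Contracting each set to a single vertex therefore yields K_{4} as a minor, and since treewidth is minor-monotone, tw(G) ≥ tw(K_{4}) = 3. Combining the bounds, tw(G) = 3.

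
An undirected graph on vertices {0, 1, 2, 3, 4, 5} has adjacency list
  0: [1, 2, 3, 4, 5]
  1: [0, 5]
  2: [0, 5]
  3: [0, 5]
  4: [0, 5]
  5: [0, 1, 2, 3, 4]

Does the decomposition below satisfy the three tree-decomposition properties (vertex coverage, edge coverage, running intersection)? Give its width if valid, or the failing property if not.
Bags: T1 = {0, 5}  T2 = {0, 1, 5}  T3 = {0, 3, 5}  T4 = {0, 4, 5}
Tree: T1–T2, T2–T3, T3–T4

A tree decomposition must satisfy three properties: every vertex lies in some bag; for every edge, both endpoints lie together in some bag; and for every vertex, the bags containing it form a connected subtree. Here vertex 2 appears in no bag, so the decomposition is invalid.

No — vertex 2 appears in no bag.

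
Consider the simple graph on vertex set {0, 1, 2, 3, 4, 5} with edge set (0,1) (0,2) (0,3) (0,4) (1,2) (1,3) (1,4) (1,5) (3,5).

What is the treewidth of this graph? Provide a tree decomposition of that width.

Each bag holds 3 vertices, so the decomposition has width 2, which upper-bounds the treewidth. Conversely, {0, 1, 2} is a clique of size 3, and the vertices of any clique must share a bag in every tree decomposition; so some bag has ≥ 3 vertices and tw(G) ≥ 2. Combining the bounds, tw(G) = 2.

Treewidth 2.
Bags: B1 = {0, 1, 2}  B2 = {0, 1, 3}  B3 = {0, 1, 4}  B4 = {1, 3, 5}
Tree: B1–B2, B1–B3, B2–B4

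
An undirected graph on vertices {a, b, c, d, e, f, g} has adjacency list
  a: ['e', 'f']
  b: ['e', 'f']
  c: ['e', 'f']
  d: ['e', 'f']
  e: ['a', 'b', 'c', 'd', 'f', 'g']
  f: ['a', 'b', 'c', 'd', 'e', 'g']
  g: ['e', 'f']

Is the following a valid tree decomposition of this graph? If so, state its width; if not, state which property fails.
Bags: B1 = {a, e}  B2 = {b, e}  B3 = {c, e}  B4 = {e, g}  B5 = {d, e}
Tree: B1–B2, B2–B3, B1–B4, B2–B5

A tree decomposition must satisfy three properties: every vertex lies in some bag; for every edge, both endpoints lie together in some bag; and for every vertex, the bags containing it form a connected subtree. Here vertex f appears in no bag, so the decomposition is invalid.

No — vertex f appears in no bag.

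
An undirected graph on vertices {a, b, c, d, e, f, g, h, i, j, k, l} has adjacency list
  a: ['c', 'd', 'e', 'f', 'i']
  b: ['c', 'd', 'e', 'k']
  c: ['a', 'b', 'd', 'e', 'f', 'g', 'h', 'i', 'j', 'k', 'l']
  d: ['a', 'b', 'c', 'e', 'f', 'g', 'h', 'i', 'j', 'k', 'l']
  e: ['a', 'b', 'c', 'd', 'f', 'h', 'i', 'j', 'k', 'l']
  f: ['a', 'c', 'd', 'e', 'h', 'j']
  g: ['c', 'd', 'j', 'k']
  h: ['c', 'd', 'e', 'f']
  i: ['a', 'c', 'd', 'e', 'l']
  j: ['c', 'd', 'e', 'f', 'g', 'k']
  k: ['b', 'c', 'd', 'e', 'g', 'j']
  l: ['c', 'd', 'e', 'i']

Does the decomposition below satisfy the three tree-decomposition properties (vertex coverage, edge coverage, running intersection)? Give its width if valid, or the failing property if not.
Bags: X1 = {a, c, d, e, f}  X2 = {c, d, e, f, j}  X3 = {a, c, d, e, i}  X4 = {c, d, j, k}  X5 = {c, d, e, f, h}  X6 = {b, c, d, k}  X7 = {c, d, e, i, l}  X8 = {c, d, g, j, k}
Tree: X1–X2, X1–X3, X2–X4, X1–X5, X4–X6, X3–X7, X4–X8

A tree decomposition must satisfy three properties: every vertex lies in some bag; for every edge, both endpoints lie together in some bag; and for every vertex, the bags containing it form a connected subtree. Here edge (e,k) lies in no bag, so the decomposition is invalid.

No — edge (e,k) lies in no bag.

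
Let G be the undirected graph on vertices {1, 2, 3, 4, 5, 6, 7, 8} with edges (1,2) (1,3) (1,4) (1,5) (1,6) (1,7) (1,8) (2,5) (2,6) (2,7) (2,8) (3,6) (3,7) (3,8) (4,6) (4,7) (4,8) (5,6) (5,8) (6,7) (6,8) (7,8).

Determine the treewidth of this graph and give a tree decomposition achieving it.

Treewidth 4.
Bags: B1 = {1, 4, 6, 7, 8}  B2 = {1, 2, 6, 7, 8}  B3 = {1, 2, 5, 6, 8}  B4 = {1, 3, 6, 7, 8}
Tree: B1–B2, B2–B3, B2–B4

Every bag has size at most 5, so the width is 5 − 1 = 4 and tw(G) ≤ 4. For the lower bound, the 5 vertices {1, 2, 5, 6, 8} are pairwise adjacent, and any tree decomposition puts a clique entirely inside one bag — forcing width ≥ 4. Therefore the treewidth is 4.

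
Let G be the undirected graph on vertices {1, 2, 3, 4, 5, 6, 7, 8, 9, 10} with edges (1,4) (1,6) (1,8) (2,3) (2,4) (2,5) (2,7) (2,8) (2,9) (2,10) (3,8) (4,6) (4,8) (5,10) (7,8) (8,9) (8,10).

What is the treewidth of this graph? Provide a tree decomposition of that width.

Every bag has size at most 3, so the width is 3 − 1 = 2 and tw(G) ≤ 2. On the other hand G contains the 3-clique {1, 4, 8}. A clique must lie in a single bag of any decomposition, so no decomposition can have width below 2. The upper and lower bounds meet at 2, so that is the treewidth.

Treewidth 2.
One such decomposition:
Bags: B1 = {2, 4, 8}  B2 = {1, 4, 8}  B3 = {2, 8, 9}  B4 = {2, 3, 8}  B5 = {1, 4, 6}  B6 = {2, 8, 10}  B7 = {2, 7, 8}  B8 = {2, 5, 10}
Tree: B1–B2, B1–B3, B1–B4, B2–B5, B1–B6, B1–B7, B6–B8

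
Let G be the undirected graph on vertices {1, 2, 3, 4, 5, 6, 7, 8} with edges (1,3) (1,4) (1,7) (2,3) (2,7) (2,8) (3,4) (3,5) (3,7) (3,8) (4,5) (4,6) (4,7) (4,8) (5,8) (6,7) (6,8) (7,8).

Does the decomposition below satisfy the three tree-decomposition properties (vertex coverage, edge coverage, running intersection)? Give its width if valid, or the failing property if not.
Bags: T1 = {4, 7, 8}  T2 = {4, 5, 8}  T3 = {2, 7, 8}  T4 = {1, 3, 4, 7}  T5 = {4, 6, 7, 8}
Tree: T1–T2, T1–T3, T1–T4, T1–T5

A tree decomposition must satisfy three properties: every vertex lies in some bag; for every edge, both endpoints lie together in some bag; and for every vertex, the bags containing it form a connected subtree. Here edge (3,8) lies in no bag, so the decomposition is invalid.

No — edge (3,8) lies in no bag.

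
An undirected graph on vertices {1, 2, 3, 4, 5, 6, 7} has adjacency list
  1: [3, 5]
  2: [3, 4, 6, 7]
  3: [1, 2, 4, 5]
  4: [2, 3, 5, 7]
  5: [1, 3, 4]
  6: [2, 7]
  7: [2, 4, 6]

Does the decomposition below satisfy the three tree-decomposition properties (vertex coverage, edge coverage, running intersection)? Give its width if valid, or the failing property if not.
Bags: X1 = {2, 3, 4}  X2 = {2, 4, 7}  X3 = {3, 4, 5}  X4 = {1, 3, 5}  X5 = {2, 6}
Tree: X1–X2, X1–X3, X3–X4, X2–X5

A tree decomposition must satisfy three properties: every vertex lies in some bag; for every edge, both endpoints lie together in some bag; and for every vertex, the bags containing it form a connected subtree. Here edge (7,6) lies in no bag, so the decomposition is invalid.

No — edge (7,6) lies in no bag.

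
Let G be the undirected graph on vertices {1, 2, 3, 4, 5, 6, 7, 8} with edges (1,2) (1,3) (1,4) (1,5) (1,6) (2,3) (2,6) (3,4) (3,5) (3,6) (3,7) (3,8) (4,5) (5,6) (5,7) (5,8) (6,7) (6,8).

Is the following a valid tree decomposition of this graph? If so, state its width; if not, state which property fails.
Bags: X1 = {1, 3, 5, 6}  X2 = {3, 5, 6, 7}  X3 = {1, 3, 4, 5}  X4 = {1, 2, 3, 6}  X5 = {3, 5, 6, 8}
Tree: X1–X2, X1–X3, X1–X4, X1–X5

Vertex coverage: the bags together contain {1, 2, 3, 4, 5, 6, 7, 8}, the full vertex set. Edge coverage: each edge of G has both endpoints in at least one bag. Running intersection: for every vertex, the bags containing it form a connected subtree. All three properties hold, so this is a valid tree decomposition of width max|bag| − 1 = 3, and hence tw(G) ≤ 3.

Yes; width 3.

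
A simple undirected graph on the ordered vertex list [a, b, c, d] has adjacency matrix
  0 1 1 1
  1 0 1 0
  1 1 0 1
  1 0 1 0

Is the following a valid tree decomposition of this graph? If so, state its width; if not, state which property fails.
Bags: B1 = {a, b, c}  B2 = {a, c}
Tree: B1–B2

A tree decomposition must satisfy three properties: every vertex lies in some bag; for every edge, both endpoints lie together in some bag; and for every vertex, the bags containing it form a connected subtree. Here vertex d appears in no bag, so the decomposition is invalid.

No — vertex d appears in no bag.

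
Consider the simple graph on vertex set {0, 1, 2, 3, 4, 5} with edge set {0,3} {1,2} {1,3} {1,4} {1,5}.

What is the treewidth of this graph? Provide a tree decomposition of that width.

Each bag holds 2 vertices, so the decomposition has width 1, which upper-bounds the treewidth. Any graph with an edge has treewidth ≥ 1, and G has the edge 2–1. Therefore the treewidth is 1.

Treewidth 1.
One optimal decomposition is:
Bags: B1 = {1, 2}  B2 = {1, 3}  B3 = {1, 5}  B4 = {1, 4}  B5 = {0, 3}
Tree: B1–B2, B2–B3, B1–B4, B2–B5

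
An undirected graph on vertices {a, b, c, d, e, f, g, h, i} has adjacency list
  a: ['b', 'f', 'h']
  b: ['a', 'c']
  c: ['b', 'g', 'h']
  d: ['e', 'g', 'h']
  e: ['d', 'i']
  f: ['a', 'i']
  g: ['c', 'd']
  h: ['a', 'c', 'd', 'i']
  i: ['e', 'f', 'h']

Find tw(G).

3

A width-3 tree decomposition is:
Bags: B1 = {b, c, d, g}  B2 = {b, c, d, h}  B3 = {a, b, d, h}  B4 = {a, d, e, h}  B5 = {a, e, h, i}  B6 = {a, e, f, i}
Tree: B1–B2, B2–B3, B3–B4, B4–B5, B5–B6
Each bag holds 4 vertices, so the decomposition has width 3, which upper-bounds the treewidth. For the lower bound: the 4 vertex sets {b,c,g}, {d}, {h}, {a,e,f,i} are disjoint, each induces a connected subgraph, and every pair is joined by at least one edge of G. Contracting each set to a single vertex therefore yields K_{4} as a minor, and since treewidth is minor-monotone, tw(G) ≥ tw(K_{4}) = 3. Hence tw(G) = 3 exactly.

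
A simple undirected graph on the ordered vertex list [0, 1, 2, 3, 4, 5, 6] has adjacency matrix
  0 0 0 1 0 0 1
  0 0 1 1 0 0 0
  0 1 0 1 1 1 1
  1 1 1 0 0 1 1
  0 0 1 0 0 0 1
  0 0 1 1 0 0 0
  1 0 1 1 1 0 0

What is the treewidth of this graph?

A width-2 tree decomposition is:
Bags: B1 = {2, 3, 5}  B2 = {2, 3, 6}  B3 = {2, 4, 6}  B4 = {0, 3, 6}  B5 = {1, 2, 3}
Tree: B1–B2, B2–B3, B2–B4, B2–B5
Each bag holds 3 vertices, so the decomposition has width 2, which upper-bounds the treewidth. Conversely, {0, 3, 6} is a clique of size 3, and the vertices of any clique must share a bag in every tree decomposition; so some bag has ≥ 3 vertices and tw(G) ≥ 2. Therefore the treewidth is 2.

2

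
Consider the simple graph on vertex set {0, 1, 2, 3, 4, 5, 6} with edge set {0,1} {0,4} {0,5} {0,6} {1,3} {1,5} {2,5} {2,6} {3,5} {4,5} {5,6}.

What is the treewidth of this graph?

A width-2 tree decomposition is:
Bags: B1 = {0, 4, 5}  B2 = {0, 5, 6}  B3 = {0, 1, 5}  B4 = {1, 3, 5}  B5 = {2, 5, 6}
Tree: B1–B2, B2–B3, B3–B4, B2–B5
Every bag has size at most 3, so the width is 3 − 1 = 2 and tw(G) ≤ 2. Conversely, {0, 1, 5} is a clique of size 3, and the vertices of any clique must share a bag in every tree decomposition; so some bag has ≥ 3 vertices and tw(G) ≥ 2. The upper and lower bounds meet at 2, so that is the treewidth.

2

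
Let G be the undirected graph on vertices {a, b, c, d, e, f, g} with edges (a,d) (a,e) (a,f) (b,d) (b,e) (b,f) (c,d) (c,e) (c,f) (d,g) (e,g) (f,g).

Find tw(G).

3

A width-3 tree decomposition is:
Bags: B1 = {d, e, f, g}  B2 = {b, d, e, f}  B3 = {a, d, e, f}  B4 = {c, d, e, f}
Tree: B1–B2, B2–B3, B3–B4
The largest bag has 4 vertices, giving width 3; this decomposition certifies tw(G) ≤ 3. For the lower bound: the 4 vertex sets {d,g}, {b,e}, {f}, {a} are disjoint, each induces a connected subgraph, and every pair is joined by at least one edge of G. Contracting each set to a single vertex therefore yields K_{4} as a minor, and since treewidth is minor-monotone, tw(G) ≥ tw(K_{4}) = 3. Hence tw(G) = 3 exactly.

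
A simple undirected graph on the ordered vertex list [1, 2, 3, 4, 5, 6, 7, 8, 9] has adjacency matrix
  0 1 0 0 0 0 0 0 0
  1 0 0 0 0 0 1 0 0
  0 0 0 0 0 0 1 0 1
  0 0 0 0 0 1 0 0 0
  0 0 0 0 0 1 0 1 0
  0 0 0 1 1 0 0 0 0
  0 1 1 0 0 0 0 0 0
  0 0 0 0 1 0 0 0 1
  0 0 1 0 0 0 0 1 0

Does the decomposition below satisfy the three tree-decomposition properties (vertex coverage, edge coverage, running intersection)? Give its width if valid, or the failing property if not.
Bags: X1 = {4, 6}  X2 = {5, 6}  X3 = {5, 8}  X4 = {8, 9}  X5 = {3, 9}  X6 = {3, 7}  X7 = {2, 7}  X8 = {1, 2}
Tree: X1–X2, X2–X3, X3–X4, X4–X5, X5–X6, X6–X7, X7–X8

Yes; width 1.

Vertex coverage: the bags together contain {1, 2, 3, 4, 5, 6, 7, 8, 9}, the full vertex set. Edge coverage: each edge of G has both endpoints in at least one bag. Running intersection: for every vertex, the bags containing it form a connected subtree. All three properties hold, so this is a valid tree decomposition of width max|bag| − 1 = 1, and hence tw(G) ≤ 1.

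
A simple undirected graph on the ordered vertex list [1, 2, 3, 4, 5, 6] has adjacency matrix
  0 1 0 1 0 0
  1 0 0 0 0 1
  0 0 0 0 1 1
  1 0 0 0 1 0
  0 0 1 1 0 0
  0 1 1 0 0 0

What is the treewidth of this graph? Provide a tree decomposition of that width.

The largest bag has 3 vertices, giving width 2; this decomposition certifies tw(G) ≤ 2. Since 5–4–1–2–6–3–5 is a cycle in G, G is not acyclic. Forests are exactly the graphs of treewidth ≤ 1, so tw(G) ≥ 2. Combining the bounds, tw(G) = 2.

Treewidth 2.
One such decomposition:
Bags: B1 = {1, 4, 5}  B2 = {1, 2, 5}  B3 = {2, 5, 6}  B4 = {3, 5, 6}
Tree: B1–B2, B2–B3, B3–B4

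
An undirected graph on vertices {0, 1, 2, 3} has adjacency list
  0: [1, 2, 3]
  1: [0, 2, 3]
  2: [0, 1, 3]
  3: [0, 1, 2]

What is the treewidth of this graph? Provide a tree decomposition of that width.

Treewidth 3.
One such decomposition:
Bags: B1 = {0, 1, 2, 3}
Tree: (single bag)

A single bag containing all 4 vertices is trivially a valid decomposition of width 3. On the other hand G contains the 4-clique {0, 1, 2, 3}. A clique must lie in a single bag of any decomposition, so no decomposition can have width below 3. Hence tw(G) = 3 exactly.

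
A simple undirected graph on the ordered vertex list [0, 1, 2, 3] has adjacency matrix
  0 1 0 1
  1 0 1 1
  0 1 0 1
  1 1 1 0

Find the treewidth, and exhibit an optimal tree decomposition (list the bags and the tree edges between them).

Each bag holds 3 vertices, so the decomposition has width 2, which upper-bounds the treewidth. Conversely, {0, 1, 3} is a clique of size 3, and the vertices of any clique must share a bag in every tree decomposition; so some bag has ≥ 3 vertices and tw(G) ≥ 2. Therefore the treewidth is 2.

Treewidth 2.
One such decomposition:
Bags: B1 = {1, 2, 3}  B2 = {0, 1, 3}
Tree: B1–B2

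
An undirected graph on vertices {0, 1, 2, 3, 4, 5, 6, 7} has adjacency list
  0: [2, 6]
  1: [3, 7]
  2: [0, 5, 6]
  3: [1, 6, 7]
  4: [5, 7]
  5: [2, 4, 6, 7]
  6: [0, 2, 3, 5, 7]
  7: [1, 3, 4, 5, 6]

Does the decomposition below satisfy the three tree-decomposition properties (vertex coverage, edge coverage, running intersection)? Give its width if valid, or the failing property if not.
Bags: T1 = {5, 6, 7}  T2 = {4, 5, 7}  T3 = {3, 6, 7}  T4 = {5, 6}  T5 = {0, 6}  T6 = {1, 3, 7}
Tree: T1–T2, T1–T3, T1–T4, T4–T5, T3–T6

A tree decomposition must satisfy three properties: every vertex lies in some bag; for every edge, both endpoints lie together in some bag; and for every vertex, the bags containing it form a connected subtree. Here vertex 2 appears in no bag, so the decomposition is invalid.

No — vertex 2 appears in no bag.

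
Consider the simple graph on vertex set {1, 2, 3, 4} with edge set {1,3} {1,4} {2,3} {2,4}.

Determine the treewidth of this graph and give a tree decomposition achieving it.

Treewidth 2.
One optimal decomposition is:
Bags: B1 = {1, 3, 4}  B2 = {2, 3, 4}
Tree: B1–B2

The largest bag has 3 vertices, giving width 2; this decomposition certifies tw(G) ≤ 2. The edges 3–1–4–2–3 form a cycle, so G is not a tree and its treewidth is at least 2. Combining the bounds, tw(G) = 2.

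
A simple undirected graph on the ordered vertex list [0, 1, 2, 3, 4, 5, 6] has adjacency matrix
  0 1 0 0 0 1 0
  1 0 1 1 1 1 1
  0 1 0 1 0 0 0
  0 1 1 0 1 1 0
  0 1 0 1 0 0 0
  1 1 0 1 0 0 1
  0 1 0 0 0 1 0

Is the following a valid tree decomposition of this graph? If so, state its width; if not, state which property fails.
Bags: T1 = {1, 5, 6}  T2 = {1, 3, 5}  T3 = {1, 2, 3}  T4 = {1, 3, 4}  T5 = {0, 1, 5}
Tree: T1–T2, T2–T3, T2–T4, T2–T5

Yes; width 2.

Vertex coverage: the bags together contain {0, 1, 2, 3, 4, 5, 6}, the full vertex set. Edge coverage: each edge of G has both endpoints in at least one bag. Running intersection: for every vertex, the bags containing it form a connected subtree. All three properties hold, so this is a valid tree decomposition of width max|bag| − 1 = 2, and hence tw(G) ≤ 2.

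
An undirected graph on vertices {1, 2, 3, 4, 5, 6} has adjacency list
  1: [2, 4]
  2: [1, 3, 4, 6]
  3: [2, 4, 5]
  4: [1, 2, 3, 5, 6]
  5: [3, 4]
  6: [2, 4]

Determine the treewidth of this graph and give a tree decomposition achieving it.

Treewidth 2.
One optimal decomposition is:
Bags: B1 = {1, 2, 4}  B2 = {2, 3, 4}  B3 = {3, 4, 5}  B4 = {2, 4, 6}
Tree: B1–B2, B2–B3, B1–B4

Every bag has size at most 3, so the width is 3 − 1 = 2 and tw(G) ≤ 2. On the other hand G contains the 3-clique {1, 2, 4}. A clique must lie in a single bag of any decomposition, so no decomposition can have width below 2. The upper and lower bounds meet at 2, so that is the treewidth.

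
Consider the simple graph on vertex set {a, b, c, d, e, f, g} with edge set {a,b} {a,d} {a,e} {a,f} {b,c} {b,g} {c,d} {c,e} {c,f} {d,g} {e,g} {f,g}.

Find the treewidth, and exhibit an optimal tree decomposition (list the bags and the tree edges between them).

Each bag holds 4 vertices, so the decomposition has width 3, which upper-bounds the treewidth. For the lower bound: the 4 vertex sets {a,d}, {c,e}, {g}, {f} are disjoint, each induces a connected subgraph, and every pair is joined by at least one edge of G. Contracting each set to a single vertex therefore yields K_{4} as a minor, and since treewidth is minor-monotone, tw(G) ≥ tw(K_{4}) = 3. Hence tw(G) = 3 exactly.

Treewidth 3.
One such decomposition:
Bags: B1 = {a, c, d, g}  B2 = {a, c, e, g}  B3 = {a, c, f, g}  B4 = {a, b, c, g}
Tree: B1–B2, B2–B3, B3–B4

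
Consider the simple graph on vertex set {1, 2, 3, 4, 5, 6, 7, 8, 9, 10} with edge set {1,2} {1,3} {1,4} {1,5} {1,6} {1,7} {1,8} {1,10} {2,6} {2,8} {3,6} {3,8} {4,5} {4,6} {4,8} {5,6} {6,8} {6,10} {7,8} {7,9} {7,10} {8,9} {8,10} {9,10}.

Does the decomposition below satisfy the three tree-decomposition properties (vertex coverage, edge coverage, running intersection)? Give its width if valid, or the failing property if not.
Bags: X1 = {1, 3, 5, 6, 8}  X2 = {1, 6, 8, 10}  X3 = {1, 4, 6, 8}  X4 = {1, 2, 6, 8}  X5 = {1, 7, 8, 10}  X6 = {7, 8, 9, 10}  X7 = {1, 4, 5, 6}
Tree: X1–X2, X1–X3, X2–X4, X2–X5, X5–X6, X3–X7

No — bags containing vertex 5 are not connected in the tree.

A tree decomposition must satisfy three properties: every vertex lies in some bag; for every edge, both endpoints lie together in some bag; and for every vertex, the bags containing it form a connected subtree. Here bags containing vertex 5 are not connected in the tree, so the decomposition is invalid.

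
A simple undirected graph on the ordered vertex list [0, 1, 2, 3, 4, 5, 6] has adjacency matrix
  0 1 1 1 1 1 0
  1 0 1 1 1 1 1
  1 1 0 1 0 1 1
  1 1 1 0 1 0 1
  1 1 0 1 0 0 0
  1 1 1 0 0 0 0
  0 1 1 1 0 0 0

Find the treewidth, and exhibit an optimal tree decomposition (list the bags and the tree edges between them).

Treewidth 3.
One optimal decomposition is:
Bags: B1 = {0, 1, 3, 4}  B2 = {0, 1, 2, 3}  B3 = {0, 1, 2, 5}  B4 = {1, 2, 3, 6}
Tree: B1–B2, B2–B3, B2–B4

Each bag holds 4 vertices, so the decomposition has width 3, which upper-bounds the treewidth. Conversely, {0, 1, 2, 3} is a clique of size 4, and the vertices of any clique must share a bag in every tree decomposition; so some bag has ≥ 4 vertices and tw(G) ≥ 3. Therefore the treewidth is 3.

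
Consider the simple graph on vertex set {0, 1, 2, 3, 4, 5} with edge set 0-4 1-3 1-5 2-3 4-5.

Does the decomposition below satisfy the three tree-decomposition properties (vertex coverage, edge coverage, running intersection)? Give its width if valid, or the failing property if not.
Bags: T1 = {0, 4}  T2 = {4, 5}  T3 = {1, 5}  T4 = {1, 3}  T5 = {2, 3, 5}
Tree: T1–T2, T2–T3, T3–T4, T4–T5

A tree decomposition must satisfy three properties: every vertex lies in some bag; for every edge, both endpoints lie together in some bag; and for every vertex, the bags containing it form a connected subtree. Here bags containing vertex 5 are not connected in the tree, so the decomposition is invalid.

No — bags containing vertex 5 are not connected in the tree.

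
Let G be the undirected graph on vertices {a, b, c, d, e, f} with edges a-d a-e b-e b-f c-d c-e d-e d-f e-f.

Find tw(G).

A width-2 tree decomposition is:
Bags: B1 = {d, e, f}  B2 = {a, d, e}  B3 = {c, d, e}  B4 = {b, e, f}
Tree: B1–B2, B2–B3, B1–B4
Each bag holds 3 vertices, so the decomposition has width 2, which upper-bounds the treewidth. Conversely, {a, d, e} is a clique of size 3, and the vertices of any clique must share a bag in every tree decomposition; so some bag has ≥ 3 vertices and tw(G) ≥ 2. Therefore the treewidth is 2.

2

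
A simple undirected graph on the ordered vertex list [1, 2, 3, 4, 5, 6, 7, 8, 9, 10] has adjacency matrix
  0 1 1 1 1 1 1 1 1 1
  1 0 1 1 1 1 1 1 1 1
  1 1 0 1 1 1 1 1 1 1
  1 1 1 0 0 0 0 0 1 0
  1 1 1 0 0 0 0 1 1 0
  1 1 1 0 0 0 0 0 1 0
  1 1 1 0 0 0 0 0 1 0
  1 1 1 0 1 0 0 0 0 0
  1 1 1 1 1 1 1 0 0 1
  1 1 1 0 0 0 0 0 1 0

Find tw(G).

A width-4 tree decomposition is:
Bags: B1 = {1, 2, 3, 7, 9}  B2 = {1, 2, 3, 4, 9}  B3 = {1, 2, 3, 6, 9}  B4 = {1, 2, 3, 9, 10}  B5 = {1, 2, 3, 5, 9}  B6 = {1, 2, 3, 5, 8}
Tree: B1–B2, B1–B3, B3–B4, B4–B5, B5–B6
Every bag has size at most 5, so the width is 5 − 1 = 4 and tw(G) ≤ 4. On the other hand G contains the 5-clique {1, 2, 3, 5, 8}. A clique must lie in a single bag of any decomposition, so no decomposition can have width below 4. Therefore the treewidth is 4.

4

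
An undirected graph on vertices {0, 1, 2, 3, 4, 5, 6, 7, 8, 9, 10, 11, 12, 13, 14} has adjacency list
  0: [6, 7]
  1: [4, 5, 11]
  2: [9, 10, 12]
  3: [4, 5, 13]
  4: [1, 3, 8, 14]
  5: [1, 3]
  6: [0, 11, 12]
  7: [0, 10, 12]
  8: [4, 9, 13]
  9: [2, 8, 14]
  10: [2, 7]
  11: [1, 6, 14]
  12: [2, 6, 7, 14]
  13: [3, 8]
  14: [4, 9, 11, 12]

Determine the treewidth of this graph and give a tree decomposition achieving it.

Every bag has size at most 4, so the width is 4 − 1 = 3 and tw(G) ≤ 3. For the lower bound: the 4 vertex sets {3,5,13}, {8}, {4}, {1,9,11,14} are disjoint, each induces a connected subgraph, and every pair is joined by at least one edge of G. Contracting each set to a single vertex therefore yields K_{4} as a minor, and since treewidth is minor-monotone, tw(G) ≥ tw(K_{4}) = 3. Combining the bounds, tw(G) = 3.

Treewidth 3.
One optimal decomposition is:
Bags: B1 = {3, 5, 8, 13}  B2 = {3, 4, 5, 8}  B3 = {1, 4, 5, 8}  B4 = {1, 4, 8, 9}  B5 = {1, 4, 9, 14}  B6 = {1, 9, 11, 14}  B7 = {2, 9, 11, 14}  B8 = {2, 11, 12, 14}  B9 = {2, 6, 11, 12}  B10 = {2, 6, 10, 12}  B11 = {6, 7, 10, 12}  B12 = {0, 6, 7, 10}
Tree: B1–B2, B2–B3, B3–B4, B4–B5, B5–B6, B6–B7, B7–B8, B8–B9, B9–B10, B10–B11, B11–B12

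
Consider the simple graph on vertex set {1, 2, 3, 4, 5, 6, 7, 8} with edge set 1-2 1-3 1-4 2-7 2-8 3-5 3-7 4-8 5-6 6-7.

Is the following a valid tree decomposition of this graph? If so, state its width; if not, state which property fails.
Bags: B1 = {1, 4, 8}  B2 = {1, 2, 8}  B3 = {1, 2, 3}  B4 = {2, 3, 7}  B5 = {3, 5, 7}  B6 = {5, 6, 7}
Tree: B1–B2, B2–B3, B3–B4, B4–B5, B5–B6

Yes; width 2.

Every vertex of G appears in some bag (union = {1, 2, 3, 4, 5, 6, 7, 8}); every edge is covered by a bag; and for each vertex v the set of bags containing v is connected in the bag tree. The decomposition is therefore valid. The largest bag has 3 vertices, so the width is 2.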